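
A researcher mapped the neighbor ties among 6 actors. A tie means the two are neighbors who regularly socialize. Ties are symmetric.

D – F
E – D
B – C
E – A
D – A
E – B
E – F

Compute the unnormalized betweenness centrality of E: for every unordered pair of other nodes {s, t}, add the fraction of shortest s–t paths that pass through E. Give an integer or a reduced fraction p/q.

13/2

Pairs whose geodesics pass through E — C–A: 1; C–D: 1; C–F: 1; B–A: 1; B–D: 1; B–F: 1; A–F: 1/2.
All other pairs contribute 0.
Summing the contributions gives betweenness(E) = 13/2.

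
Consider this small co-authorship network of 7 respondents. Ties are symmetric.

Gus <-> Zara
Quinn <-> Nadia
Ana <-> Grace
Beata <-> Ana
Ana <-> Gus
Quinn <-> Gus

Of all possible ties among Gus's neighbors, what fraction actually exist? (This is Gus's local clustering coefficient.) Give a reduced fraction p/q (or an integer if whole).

0

Gus's neighbors: Ana, Quinn, and Zara (k = 3).
Possible neighbor pairs: C(3,2) = 3. Edges among them: none → e = 0.
Clustering(Gus) = 0/3 = 0.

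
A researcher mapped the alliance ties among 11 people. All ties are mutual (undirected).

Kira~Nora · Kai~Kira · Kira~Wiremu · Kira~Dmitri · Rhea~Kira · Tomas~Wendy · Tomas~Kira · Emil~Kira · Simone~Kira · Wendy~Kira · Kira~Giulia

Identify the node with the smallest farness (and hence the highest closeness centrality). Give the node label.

Kira

Farness (sum of distances to all others) for each node — Dmitri:19, Emil:19, Giulia:19, Kai:19, Kira:10, Nora:19, Rhea:19, Simone:19, Tomas:18, Wendy:18, Wiremu:19.
The smallest farness is 10, for Kira, so Kira has the highest closeness.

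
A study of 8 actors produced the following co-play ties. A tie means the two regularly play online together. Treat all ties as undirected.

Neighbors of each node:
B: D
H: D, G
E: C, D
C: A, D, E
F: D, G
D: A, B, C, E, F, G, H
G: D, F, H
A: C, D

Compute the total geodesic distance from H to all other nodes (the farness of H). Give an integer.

Distances from H: A:2, B:2, C:2, D:1, E:2, F:2, G:1.
Sum = 2 + 2 + 2 + 1 + 2 + 2 + 1 = 12.

12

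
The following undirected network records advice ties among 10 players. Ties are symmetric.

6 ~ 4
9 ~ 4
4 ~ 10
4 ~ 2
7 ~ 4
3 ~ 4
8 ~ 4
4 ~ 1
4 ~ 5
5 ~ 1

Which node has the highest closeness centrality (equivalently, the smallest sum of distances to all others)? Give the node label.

4

Farness (sum of distances to all others) for each node — 1:16, 2:17, 3:17, 4:9, 5:16, 6:17, 7:17, 8:17, 9:17, 10:17.
The smallest farness is 9, for 4, so 4 has the highest closeness.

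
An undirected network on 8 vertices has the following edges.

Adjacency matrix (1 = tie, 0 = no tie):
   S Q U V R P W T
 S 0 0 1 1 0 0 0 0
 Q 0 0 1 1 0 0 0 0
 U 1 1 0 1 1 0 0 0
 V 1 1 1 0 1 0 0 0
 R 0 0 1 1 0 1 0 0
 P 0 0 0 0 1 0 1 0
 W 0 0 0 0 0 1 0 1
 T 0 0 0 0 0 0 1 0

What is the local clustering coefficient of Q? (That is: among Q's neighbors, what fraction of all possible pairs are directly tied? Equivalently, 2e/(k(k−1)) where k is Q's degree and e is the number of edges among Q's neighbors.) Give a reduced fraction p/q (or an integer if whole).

Q's neighbors: U and V (k = 2).
Possible neighbor pairs: C(2,2) = 1. Edges among them: U–V → e = 1.
Clustering(Q) = 1/1.

1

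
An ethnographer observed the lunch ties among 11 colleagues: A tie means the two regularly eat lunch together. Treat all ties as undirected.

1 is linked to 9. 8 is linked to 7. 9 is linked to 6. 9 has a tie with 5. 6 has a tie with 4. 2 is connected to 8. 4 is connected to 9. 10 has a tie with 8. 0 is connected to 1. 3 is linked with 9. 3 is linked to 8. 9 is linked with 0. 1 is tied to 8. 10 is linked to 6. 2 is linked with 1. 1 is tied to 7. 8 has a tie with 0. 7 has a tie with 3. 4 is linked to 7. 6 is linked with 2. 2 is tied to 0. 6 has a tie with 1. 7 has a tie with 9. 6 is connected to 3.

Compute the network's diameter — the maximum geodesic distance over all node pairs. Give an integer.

3

Eccentricity of each node (its greatest distance to any other): 0:2, 1:2, 2:3, 3:2, 4:2, 5:3, 6:2, 7:2, 8:3, 9:2, 10:3.
The maximum eccentricity is 3, realized for instance by the pair 2–5 via 2 – 0 – 9 – 5. So the diameter is 3.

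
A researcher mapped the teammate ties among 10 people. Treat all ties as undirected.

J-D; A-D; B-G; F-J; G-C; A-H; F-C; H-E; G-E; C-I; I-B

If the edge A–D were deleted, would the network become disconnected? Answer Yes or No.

Even without that edge, A still reaches D via A – H – E – G – C – F – J – D, so the network stays connected. Not a bridge.

No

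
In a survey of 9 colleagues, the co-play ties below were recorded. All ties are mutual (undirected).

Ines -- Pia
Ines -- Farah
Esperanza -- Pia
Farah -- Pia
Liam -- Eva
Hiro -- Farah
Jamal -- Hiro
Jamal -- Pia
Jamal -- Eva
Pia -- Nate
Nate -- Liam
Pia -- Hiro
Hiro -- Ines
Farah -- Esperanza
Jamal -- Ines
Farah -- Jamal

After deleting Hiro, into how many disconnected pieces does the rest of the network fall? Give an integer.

Hiro's neighbors (Farah, Ines, Jamal, and Pia) remain reachable from one another through other ties, so the rest of the network stays in one piece.

1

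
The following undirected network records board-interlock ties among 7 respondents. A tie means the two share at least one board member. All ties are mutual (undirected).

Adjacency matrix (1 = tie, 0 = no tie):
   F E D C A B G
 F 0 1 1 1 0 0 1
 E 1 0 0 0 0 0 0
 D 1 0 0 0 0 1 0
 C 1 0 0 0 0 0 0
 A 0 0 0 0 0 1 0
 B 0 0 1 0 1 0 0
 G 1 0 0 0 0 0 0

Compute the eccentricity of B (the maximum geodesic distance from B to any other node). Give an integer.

Distances from B: A:1, C:3, D:1, E:3, F:2, G:3.
The largest is 3 (to E, C, and G), so the eccentricity of B is 3.

3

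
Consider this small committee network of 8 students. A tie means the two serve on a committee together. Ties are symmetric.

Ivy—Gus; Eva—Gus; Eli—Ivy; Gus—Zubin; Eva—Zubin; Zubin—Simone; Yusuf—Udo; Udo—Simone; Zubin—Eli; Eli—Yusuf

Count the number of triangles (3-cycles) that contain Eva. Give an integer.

Eva's neighbors: Gus and Zubin.
Neighbor pairs that are themselves tied: Eva–Gus–Zubin. Each forms one triangle with Eva, for 1 in total.

1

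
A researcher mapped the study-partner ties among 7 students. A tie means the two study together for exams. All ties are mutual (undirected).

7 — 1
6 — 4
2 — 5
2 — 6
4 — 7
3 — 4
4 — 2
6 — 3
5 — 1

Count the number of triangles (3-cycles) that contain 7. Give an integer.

0

7's neighbors are 1 and 4, but none of them are tied to each other, so no triangle contains 7.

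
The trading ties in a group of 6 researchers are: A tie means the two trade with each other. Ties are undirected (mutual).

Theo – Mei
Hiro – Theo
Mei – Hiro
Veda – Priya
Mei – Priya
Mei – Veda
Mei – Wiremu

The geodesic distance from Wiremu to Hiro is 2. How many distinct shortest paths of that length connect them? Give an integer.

1

The shortest distance is 2, and the only length-2 path is Wiremu–Mei–Hiro. So there is exactly 1 shortest path.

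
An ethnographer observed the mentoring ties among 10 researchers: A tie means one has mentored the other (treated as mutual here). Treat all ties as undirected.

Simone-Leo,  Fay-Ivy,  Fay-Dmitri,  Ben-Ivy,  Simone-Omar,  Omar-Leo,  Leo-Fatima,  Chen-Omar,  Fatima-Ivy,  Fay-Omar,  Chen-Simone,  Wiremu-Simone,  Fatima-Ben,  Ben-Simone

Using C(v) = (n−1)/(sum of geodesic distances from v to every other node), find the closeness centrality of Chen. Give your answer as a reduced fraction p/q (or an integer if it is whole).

9/19

Distances from Chen: Ben:2, Dmitri:3, Fatima:3, Fay:2, Ivy:3, Leo:2, Omar:1, Simone:1, Wiremu:2. Sum = 19.
n = 10, so closeness = 9/19.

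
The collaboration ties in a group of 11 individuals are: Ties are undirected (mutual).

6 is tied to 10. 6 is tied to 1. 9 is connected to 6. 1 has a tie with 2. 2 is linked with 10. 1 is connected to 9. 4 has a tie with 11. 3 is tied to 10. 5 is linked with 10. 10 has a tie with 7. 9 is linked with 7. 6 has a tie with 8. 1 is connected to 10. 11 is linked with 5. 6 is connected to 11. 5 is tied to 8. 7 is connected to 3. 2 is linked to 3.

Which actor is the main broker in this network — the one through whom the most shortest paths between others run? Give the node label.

Unnormalized betweenness of each node: 1:91/30, 2:1/2, 3:1/2, 4:0, 5:6, 6:224/15, 7:23/15, 8:8/15, 9:2, 10:463/30, 11:143/15.
10 has the largest value, 463/30, making it the main broker — the node through which the most shortest paths run.

10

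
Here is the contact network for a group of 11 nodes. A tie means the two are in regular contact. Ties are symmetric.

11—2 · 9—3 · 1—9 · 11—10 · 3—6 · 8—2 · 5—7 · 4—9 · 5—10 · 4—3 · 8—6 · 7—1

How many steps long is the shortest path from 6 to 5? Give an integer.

One shortest route is 6 – 3 – 9 – 1 – 7 – 5, which uses 5 edges, and at distance 4 from 6 we only reach {7, 10}, which does not include 5. So d(6,5) = 5.

5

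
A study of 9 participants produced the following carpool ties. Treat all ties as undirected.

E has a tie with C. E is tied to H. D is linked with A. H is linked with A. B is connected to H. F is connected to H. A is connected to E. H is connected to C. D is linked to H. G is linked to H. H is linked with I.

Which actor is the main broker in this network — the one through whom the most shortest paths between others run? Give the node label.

H

Unnormalized betweenness of each node: A:1/2, B:0, C:0, D:0, E:1/2, F:0, G:0, H:24, I:0.
H has the largest value, 24, making it the main broker — the node through which the most shortest paths run.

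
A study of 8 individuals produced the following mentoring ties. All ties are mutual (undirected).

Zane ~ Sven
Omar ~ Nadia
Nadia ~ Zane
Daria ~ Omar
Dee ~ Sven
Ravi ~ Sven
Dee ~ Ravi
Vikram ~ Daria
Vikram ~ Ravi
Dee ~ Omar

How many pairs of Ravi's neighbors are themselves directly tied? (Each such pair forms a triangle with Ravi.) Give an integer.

1

Ravi's neighbors: Dee, Sven, and Vikram.
Neighbor pairs that are themselves tied: Ravi–Dee–Sven. Each forms one triangle with Ravi, for 1 in total.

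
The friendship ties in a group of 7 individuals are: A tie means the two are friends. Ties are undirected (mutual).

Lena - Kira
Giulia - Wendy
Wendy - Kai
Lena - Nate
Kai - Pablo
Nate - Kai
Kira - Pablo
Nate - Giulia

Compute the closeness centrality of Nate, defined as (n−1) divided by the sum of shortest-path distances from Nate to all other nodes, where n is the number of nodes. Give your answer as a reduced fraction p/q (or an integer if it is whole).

Distances from Nate: Giulia:1, Kai:1, Kira:2, Lena:1, Pablo:2, Wendy:2. Sum = 9.
n = 7, so closeness = 6/9 = 2/3.

2/3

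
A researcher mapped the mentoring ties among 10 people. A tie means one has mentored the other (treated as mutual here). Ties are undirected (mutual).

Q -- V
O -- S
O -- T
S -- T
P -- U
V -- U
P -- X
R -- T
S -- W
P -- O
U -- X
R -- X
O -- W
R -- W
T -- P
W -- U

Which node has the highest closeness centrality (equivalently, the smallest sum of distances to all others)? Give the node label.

Farness (sum of distances to all others) for each node — O:17, P:15, Q:28, R:18, S:19, T:17, U:14, V:20, W:15, X:17.
The smallest farness is 14, for U, so U has the highest closeness.

U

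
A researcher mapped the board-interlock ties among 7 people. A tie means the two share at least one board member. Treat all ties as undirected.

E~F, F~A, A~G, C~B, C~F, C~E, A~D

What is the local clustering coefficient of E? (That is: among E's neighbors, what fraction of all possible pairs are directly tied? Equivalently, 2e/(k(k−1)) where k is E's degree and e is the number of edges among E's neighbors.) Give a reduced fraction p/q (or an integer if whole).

1

E's neighbors: C and F (k = 2).
Possible neighbor pairs: C(2,2) = 1. Edges among them: C–F → e = 1.
Clustering(E) = 1/1.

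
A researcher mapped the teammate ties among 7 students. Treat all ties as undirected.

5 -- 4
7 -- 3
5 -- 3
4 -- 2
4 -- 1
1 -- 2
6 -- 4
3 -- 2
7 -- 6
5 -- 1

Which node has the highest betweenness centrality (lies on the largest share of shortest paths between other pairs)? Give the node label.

4

Unnormalized betweenness of each node: 1:1/3, 2:4/3, 3:3, 4:11/3, 5:4/3, 6:4/3, 7:1.
4 has the largest value, 11/3, making it the main broker — the node through which the most shortest paths run.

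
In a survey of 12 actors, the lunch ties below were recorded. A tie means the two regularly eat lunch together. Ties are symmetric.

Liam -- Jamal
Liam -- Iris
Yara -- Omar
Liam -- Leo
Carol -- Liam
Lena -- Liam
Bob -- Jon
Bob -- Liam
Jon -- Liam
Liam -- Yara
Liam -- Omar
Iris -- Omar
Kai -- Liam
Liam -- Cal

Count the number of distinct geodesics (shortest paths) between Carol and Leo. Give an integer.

1

The shortest distance is 2, and the only length-2 path is Carol–Liam–Leo. So there is exactly 1 shortest path.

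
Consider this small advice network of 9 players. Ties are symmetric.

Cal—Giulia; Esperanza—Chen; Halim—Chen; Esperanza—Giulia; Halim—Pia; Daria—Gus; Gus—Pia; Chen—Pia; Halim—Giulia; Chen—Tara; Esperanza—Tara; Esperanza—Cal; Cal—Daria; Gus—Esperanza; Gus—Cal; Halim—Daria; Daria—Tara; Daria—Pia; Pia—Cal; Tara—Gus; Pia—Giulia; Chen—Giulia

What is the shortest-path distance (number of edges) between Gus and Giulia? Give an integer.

One shortest route is Gus – Esperanza – Giulia, which uses 2 edges, and Gus and Giulia are not directly tied, so nothing shorter exists. So d(Gus,Giulia) = 2.

2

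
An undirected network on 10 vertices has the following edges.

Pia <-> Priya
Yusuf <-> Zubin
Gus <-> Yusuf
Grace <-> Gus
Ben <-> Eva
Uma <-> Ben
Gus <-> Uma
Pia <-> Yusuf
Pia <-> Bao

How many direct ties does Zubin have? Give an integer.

Zubin is directly tied to Yusuf. That is 1 neighbor, so the degree of Zubin is 1.

1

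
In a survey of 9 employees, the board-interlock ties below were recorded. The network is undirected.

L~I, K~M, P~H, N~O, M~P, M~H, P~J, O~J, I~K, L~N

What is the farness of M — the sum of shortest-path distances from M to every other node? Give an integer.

Distances from M: H:1, I:2, J:2, K:1, L:3, N:4, O:3, P:1.
Sum = 1 + 2 + 2 + 1 + 3 + 4 + 3 + 1 = 17.

17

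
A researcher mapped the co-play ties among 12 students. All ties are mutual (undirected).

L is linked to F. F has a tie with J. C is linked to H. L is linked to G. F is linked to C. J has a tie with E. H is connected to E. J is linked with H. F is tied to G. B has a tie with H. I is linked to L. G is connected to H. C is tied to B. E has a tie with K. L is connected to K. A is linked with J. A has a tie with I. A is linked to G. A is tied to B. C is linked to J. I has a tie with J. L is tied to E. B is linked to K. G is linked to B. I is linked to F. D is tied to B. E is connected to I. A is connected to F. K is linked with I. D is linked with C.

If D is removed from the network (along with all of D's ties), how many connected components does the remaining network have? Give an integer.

D's neighbors (B and C) remain reachable from one another through other ties, so the rest of the network stays in one piece.

1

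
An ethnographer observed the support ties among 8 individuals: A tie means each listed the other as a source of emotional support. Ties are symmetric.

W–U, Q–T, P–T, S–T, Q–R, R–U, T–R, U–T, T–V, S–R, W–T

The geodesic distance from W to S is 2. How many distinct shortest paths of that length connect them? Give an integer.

The shortest distance is 2, and the only length-2 path is W–T–S. So there is exactly 1 shortest path.

1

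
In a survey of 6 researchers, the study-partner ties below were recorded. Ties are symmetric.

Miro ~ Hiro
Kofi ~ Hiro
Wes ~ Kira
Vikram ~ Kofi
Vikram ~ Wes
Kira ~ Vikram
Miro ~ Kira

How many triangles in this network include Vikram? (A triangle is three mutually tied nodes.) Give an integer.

Vikram's neighbors: Kira, Kofi, and Wes.
Neighbor pairs that are themselves tied: Vikram–Kira–Wes. Each forms one triangle with Vikram, for 1 in total.

1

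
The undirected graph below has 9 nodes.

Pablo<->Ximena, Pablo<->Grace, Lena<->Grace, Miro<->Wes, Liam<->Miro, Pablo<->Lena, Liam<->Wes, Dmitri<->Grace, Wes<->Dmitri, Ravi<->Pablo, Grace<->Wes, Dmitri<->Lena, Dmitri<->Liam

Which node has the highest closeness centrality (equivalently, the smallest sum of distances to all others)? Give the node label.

Grace

Farness (sum of distances to all others) for each node — Dmitri:14, Grace:12, Lena:14, Liam:18, Miro:20, Pablo:14, Ravi:21, Wes:14, Ximena:21.
The smallest farness is 12, for Grace, so Grace has the highest closeness.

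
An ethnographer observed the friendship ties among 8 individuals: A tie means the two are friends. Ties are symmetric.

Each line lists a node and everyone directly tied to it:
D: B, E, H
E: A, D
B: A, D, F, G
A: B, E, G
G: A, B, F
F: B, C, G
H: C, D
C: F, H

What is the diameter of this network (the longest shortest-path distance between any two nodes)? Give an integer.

3

Eccentricity of each node (its greatest distance to any other): A:3, B:2, C:3, D:2, E:3, F:3, G:3, H:3.
The maximum eccentricity is 3, realized for instance by the pair F–E via F – B – D – E. So the diameter is 3.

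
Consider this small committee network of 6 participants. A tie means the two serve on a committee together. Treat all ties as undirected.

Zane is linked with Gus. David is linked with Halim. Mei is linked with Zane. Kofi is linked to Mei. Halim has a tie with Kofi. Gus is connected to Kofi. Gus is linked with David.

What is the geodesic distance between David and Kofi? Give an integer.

2

One shortest route is David – Halim – Kofi, which uses 2 edges, and David and Kofi are not directly tied, so nothing shorter exists. So d(David,Kofi) = 2.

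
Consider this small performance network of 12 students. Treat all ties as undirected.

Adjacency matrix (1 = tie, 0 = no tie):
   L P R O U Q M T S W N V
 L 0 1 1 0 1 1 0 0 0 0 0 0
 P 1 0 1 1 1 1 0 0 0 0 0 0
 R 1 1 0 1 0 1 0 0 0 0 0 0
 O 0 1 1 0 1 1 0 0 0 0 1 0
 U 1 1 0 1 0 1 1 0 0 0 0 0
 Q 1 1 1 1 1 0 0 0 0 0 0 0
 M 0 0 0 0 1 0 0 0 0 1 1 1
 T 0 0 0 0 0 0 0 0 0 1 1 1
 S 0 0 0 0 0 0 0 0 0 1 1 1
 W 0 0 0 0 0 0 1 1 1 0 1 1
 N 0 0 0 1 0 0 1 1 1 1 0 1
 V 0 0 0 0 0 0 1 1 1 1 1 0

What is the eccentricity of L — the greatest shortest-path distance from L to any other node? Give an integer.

Distances from L: M:2, N:3, O:2, P:1, Q:1, R:1, S:4, T:4, U:1, V:3, W:3.
The largest is 4 (to T and S), so the eccentricity of L is 4.

4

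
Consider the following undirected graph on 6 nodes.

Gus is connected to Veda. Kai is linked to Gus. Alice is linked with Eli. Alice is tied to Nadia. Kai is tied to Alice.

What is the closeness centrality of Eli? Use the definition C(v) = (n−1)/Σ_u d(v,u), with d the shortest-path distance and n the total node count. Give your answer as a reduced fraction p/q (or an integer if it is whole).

Distances from Eli: Alice:1, Gus:3, Kai:2, Nadia:2, Veda:4. Sum = 12.
n = 6, so closeness = 5/12.

5/12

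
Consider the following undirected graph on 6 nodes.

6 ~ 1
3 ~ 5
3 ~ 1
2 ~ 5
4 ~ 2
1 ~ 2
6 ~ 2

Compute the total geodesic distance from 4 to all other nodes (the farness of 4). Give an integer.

Distances from 4: 1:2, 2:1, 3:3, 5:2, 6:2.
Sum = 2 + 1 + 3 + 2 + 2 = 10.

10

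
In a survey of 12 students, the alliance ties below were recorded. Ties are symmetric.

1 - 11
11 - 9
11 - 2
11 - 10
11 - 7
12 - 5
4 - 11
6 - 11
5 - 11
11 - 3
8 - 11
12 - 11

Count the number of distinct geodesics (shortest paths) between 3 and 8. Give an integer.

1

The shortest distance is 2, and the only length-2 path is 3–11–8. So there is exactly 1 shortest path.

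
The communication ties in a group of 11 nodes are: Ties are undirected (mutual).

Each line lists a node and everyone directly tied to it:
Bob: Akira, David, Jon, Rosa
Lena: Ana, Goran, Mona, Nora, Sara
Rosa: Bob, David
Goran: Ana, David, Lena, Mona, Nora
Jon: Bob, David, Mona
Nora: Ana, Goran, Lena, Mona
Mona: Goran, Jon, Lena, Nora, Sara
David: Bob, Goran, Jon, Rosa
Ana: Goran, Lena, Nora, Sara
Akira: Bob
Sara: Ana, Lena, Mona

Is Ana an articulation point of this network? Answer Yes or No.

Even without Ana, every remaining node can still reach every other (the residual graph is connected), so Ana is not a cut vertex.

No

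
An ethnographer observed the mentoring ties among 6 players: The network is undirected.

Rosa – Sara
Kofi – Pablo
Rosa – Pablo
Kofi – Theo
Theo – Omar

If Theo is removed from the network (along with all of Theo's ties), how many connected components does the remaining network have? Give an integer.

Without Theo, the remaining ties split the others into: {Kofi, Pablo, Rosa, Sara}; {Omar}.
That's 2 separate components.

2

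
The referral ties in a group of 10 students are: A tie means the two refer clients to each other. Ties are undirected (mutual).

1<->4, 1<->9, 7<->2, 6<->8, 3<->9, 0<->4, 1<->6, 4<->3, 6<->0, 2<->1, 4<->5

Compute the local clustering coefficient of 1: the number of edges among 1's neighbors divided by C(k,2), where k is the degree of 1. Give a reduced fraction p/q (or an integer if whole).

1's neighbors: 2, 4, 6, and 9 (k = 4).
Possible neighbor pairs: C(4,2) = 6. Edges among them: none → e = 0.
Clustering(1) = 0/6 = 0.

0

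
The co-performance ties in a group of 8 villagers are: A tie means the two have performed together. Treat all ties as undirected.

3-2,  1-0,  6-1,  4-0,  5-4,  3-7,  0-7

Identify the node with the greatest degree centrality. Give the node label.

Degrees — 0:3, 1:2, 2:1, 3:2, 4:2, 5:1, 6:1, 7:2.
The maximum is 3, attained only by 0.

0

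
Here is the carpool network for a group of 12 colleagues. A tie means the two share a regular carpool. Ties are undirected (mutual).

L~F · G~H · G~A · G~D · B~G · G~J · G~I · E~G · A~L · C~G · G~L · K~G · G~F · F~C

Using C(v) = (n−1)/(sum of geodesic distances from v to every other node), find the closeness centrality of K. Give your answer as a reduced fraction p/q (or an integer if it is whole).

11/21

Distances from K: A:2, B:2, C:2, D:2, E:2, F:2, G:1, H:2, I:2, J:2, L:2. Sum = 21.
n = 12, so closeness = 11/21.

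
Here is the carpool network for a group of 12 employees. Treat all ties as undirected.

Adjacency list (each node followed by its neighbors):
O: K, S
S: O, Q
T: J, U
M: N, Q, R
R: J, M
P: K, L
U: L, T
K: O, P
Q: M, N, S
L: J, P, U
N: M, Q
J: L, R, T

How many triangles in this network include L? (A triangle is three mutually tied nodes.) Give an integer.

L's neighbors are J, P, and U, but none of them are tied to each other, so no triangle contains L.

0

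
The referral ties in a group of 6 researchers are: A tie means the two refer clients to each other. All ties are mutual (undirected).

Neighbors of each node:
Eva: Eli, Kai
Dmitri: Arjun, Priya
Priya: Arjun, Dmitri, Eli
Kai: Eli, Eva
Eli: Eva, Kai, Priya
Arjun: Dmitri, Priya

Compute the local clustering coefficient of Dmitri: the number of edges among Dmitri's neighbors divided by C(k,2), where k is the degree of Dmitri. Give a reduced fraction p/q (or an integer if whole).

1

Dmitri's neighbors: Arjun and Priya (k = 2).
Possible neighbor pairs: C(2,2) = 1. Edges among them: Arjun–Priya → e = 1.
Clustering(Dmitri) = 1/1.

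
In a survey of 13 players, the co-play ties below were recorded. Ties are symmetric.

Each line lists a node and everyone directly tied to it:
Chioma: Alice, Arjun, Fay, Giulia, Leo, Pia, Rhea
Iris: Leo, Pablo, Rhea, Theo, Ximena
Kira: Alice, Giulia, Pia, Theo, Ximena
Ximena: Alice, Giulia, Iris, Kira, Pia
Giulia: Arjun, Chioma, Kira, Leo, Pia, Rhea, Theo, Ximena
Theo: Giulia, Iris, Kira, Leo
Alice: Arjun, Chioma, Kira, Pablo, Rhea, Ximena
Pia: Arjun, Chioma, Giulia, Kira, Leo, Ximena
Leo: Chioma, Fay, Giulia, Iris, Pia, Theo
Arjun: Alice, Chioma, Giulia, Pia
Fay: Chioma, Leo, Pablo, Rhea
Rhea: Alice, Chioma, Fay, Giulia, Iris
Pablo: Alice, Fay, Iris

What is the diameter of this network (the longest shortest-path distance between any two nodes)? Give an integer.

3

Eccentricity of each node (its greatest distance to any other): Alice:2, Arjun:3, Chioma:2, Fay:3, Giulia:3, Iris:3, Kira:3, Leo:2, Pablo:3, Pia:3, Rhea:2, Theo:2, Ximena:3.
The maximum eccentricity is 3, realized for instance by the pair Iris–Arjun via Iris – Rhea – Chioma – Arjun. So the diameter is 3.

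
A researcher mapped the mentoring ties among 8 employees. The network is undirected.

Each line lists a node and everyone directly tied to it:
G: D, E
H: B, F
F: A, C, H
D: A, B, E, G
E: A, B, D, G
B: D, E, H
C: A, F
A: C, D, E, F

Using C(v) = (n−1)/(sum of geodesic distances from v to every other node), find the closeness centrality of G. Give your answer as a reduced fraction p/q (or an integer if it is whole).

Distances from G: A:2, B:2, C:3, D:1, E:1, F:3, H:3. Sum = 15.
n = 8, so closeness = 7/15.

7/15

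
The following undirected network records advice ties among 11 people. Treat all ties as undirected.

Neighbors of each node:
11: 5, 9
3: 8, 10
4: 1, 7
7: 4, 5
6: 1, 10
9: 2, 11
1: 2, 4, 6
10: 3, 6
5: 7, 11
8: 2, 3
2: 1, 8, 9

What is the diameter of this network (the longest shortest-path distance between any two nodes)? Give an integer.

5

Eccentricity of each node (its greatest distance to any other): 1:3, 2:3, 3:5, 4:4, 5:5, 6:4, 7:5, 8:4, 9:4, 10:5, 11:5.
The maximum eccentricity is 5, realized for instance by the pair 5–10 via 5 – 7 – 4 – 1 – 6 – 10. So the diameter is 5.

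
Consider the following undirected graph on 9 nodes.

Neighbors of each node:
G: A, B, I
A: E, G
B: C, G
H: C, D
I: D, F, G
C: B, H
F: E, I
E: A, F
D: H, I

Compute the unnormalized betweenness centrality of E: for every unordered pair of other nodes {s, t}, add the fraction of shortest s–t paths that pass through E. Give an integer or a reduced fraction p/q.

Pairs whose geodesics pass through E — F–A: 1.
All other pairs contribute 0.
Summing the contributions gives betweenness(E) = 1.

1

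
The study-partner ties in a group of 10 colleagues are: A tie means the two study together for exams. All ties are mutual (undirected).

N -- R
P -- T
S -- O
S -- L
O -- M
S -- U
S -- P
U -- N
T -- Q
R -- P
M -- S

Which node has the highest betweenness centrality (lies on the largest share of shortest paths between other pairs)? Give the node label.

S

Unnormalized betweenness of each node: L:0, M:0, N:1, O:0, P:18, Q:0, R:3, S:23, T:8, U:4.
S has the largest value, 23, making it the main broker — the node through which the most shortest paths run.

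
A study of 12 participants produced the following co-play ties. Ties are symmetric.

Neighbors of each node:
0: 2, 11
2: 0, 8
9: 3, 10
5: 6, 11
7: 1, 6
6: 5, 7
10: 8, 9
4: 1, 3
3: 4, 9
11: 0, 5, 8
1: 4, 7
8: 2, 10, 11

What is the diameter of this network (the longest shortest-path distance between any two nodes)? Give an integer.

6

Eccentricity of each node (its greatest distance to any other): 0:6, 1:6, 2:6, 3:5, 4:6, 5:5, 6:5, 7:5, 8:5, 9:5, 10:5, 11:5.
The maximum eccentricity is 6, realized for instance by the pair 4–0 via 4 – 3 – 9 – 10 – 8 – 2 – 0. So the diameter is 6.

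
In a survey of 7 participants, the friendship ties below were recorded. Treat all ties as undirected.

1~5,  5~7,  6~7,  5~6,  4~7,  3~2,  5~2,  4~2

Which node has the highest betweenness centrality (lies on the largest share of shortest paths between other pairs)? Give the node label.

5

Unnormalized betweenness of each node: 1:0, 2:6, 3:0, 4:1, 5:8, 6:0, 7:2.
5 has the largest value, 8, making it the main broker — the node through which the most shortest paths run.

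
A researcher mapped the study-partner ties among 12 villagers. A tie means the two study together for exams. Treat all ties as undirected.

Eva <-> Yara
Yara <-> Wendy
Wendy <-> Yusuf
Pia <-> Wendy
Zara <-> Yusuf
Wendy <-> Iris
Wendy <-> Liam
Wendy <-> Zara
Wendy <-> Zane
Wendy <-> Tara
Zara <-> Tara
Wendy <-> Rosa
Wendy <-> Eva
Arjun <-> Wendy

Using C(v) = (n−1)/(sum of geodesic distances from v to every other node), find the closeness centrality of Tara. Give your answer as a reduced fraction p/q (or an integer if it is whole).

11/20

Distances from Tara: Arjun:2, Eva:2, Iris:2, Liam:2, Pia:2, Rosa:2, Wendy:1, Yara:2, Yusuf:2, Zane:2, Zara:1. Sum = 20.
n = 12, so closeness = 11/20.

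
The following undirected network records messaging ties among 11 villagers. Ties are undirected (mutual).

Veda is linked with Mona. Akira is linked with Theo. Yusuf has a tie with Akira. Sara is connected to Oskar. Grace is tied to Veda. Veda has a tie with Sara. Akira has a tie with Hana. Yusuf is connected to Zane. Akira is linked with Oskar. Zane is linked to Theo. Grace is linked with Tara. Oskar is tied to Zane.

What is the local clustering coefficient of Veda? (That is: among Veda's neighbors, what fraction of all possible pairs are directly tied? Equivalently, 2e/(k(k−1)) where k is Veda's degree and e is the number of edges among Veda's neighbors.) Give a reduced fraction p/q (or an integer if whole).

0

Veda's neighbors: Grace, Mona, and Sara (k = 3).
Possible neighbor pairs: C(3,2) = 3. Edges among them: none → e = 0.
Clustering(Veda) = 0/3 = 0.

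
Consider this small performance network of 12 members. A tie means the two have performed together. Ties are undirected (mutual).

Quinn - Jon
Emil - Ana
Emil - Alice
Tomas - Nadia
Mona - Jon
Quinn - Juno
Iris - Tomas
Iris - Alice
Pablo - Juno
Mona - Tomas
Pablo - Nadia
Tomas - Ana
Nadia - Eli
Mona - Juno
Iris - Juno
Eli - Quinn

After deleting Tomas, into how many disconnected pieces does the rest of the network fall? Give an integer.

1

Tomas's neighbors (Ana, Iris, Mona, and Nadia) remain reachable from one another through other ties, so the rest of the network stays in one piece.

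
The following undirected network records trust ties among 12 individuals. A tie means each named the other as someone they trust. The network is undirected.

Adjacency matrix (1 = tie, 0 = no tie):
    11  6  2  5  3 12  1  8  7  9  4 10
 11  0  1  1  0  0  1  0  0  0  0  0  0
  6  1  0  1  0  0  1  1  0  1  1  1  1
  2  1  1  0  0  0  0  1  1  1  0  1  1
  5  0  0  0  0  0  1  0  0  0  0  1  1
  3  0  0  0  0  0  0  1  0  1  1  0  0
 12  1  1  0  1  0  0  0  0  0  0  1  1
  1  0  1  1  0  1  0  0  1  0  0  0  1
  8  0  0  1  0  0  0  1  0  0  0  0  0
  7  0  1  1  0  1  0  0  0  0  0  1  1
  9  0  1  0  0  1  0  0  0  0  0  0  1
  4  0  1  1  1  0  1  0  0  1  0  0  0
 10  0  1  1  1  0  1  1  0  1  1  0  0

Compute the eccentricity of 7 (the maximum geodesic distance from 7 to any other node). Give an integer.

Distances from 7: 1:2, 2:1, 3:1, 4:1, 5:2, 6:1, 8:2, 9:2, 10:1, 11:2, 12:2.
The largest is 2 (to 11, 12, 1, 9, 8, and 5), so the eccentricity of 7 is 2.

2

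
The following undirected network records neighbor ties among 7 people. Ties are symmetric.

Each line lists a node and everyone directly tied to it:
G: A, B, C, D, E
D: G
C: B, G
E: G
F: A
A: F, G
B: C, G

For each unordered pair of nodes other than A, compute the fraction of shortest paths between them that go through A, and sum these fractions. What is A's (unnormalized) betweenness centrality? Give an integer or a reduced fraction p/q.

Pairs whose geodesics pass through A — C–F: 1; G–F: 1; E–F: 1; D–F: 1; F–B: 1.
All other pairs contribute 0.
Summing the contributions gives betweenness(A) = 5.

5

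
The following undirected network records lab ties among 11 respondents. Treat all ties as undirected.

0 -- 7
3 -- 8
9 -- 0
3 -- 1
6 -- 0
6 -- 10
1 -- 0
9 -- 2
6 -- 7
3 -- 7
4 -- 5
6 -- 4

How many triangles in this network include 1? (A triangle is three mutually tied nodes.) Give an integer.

1's neighbors are 0 and 3, but none of them are tied to each other, so no triangle contains 1.

0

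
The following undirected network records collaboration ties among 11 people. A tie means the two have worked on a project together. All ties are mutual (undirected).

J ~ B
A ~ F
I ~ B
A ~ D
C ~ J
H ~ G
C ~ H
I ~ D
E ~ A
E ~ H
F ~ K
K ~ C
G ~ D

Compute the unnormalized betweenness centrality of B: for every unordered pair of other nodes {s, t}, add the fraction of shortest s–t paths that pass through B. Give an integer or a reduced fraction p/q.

23/6

Pairs whose geodesics pass through B — D–J: 1; I–J: 1; I–C: 1; I–K: 1/2; J–A: 1/3.
All other pairs contribute 0.
Summing the contributions gives betweenness(B) = 23/6.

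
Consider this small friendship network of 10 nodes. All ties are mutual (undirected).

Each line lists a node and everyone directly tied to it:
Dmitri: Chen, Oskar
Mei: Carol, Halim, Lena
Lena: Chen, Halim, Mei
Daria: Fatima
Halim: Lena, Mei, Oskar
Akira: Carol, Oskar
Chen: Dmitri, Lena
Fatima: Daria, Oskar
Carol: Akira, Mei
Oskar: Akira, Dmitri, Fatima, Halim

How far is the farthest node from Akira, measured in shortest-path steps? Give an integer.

3

Distances from Akira: Carol:1, Chen:3, Daria:3, Dmitri:2, Fatima:2, Halim:2, Lena:3, Mei:2, Oskar:1.
The largest is 3 (to Lena, Daria, and Chen), so the eccentricity of Akira is 3.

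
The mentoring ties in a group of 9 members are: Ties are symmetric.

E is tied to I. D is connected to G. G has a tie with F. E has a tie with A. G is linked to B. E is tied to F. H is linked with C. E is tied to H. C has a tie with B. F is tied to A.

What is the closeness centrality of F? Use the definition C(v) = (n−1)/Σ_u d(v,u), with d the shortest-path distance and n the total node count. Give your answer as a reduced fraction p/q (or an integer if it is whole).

Distances from F: A:1, B:2, C:3, D:2, E:1, G:1, H:2, I:2. Sum = 14.
n = 9, so closeness = 8/14 = 4/7.

4/7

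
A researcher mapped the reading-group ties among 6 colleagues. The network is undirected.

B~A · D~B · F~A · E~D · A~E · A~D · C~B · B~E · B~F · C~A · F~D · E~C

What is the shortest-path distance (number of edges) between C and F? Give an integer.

One shortest route is C – B – F, which uses 2 edges, and C and F are not directly tied, so nothing shorter exists. So d(C,F) = 2.

2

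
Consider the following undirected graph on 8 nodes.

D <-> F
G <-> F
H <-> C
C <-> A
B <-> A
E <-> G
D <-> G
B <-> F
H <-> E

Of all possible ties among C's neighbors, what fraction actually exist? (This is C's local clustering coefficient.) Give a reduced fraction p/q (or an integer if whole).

0

C's neighbors: A and H (k = 2).
Possible neighbor pairs: C(2,2) = 1. Edges among them: none → e = 0.
Clustering(C) = 0/1.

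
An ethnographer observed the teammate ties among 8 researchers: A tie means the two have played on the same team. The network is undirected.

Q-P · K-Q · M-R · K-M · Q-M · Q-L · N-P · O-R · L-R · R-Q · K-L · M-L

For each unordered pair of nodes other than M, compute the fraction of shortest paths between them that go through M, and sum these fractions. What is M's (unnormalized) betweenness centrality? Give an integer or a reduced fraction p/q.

Pairs whose geodesics pass through M — O–K: 1/3; R–K: 1/3.
All other pairs contribute 0.
Summing the contributions gives betweenness(M) = 2/3.

2/3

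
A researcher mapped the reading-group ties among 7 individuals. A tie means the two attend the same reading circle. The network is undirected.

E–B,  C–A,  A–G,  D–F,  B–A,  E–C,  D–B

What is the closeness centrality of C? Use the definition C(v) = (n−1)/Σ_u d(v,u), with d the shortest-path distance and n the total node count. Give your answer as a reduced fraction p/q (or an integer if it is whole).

Distances from C: A:1, B:2, D:3, E:1, F:4, G:2. Sum = 13.
n = 7, so closeness = 6/13.

6/13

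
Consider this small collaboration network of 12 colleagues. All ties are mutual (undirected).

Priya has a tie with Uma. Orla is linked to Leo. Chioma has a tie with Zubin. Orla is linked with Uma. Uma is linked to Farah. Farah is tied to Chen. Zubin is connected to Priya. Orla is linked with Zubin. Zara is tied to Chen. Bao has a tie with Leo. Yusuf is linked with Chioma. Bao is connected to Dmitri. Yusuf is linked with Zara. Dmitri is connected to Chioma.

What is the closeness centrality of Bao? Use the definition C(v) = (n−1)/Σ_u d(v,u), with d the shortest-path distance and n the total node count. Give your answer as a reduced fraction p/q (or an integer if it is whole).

11/32

Distances from Bao: Chen:5, Chioma:2, Dmitri:1, Farah:4, Leo:1, Orla:2, Priya:4, Uma:3, Yusuf:3, Zara:4, Zubin:3. Sum = 32.
n = 12, so closeness = 11/32.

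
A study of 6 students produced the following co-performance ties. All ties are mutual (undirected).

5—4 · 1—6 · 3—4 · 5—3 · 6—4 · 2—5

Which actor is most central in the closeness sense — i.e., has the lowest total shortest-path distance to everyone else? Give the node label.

4

Farness (sum of distances to all others) for each node — 1:13, 2:12, 3:9, 4:7, 5:8, 6:9.
The smallest farness is 7, for 4, so 4 has the highest closeness.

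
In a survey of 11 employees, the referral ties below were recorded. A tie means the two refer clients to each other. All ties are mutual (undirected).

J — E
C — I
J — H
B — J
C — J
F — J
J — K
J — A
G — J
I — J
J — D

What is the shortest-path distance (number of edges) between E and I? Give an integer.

One shortest route is E – J – I, which uses 2 edges, and E and I are not directly tied, so nothing shorter exists. So d(E,I) = 2.

2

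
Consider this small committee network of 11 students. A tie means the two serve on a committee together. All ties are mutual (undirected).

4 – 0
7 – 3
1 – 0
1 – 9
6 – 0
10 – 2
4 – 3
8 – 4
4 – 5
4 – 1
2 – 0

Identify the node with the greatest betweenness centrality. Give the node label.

Unnormalized betweenness of each node: 0:23, 1:9, 2:9, 3:9, 4:29, 5:0, 6:0, 7:0, 8:0, 9:0, 10:0.
4 has the largest value, 29, making it the main broker — the node through which the most shortest paths run.

4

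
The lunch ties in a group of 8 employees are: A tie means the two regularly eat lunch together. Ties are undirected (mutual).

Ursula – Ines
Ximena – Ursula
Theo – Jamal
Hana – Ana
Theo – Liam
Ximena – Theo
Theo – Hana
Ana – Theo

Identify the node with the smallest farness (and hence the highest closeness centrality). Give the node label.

Farness (sum of distances to all others) for each node — Ana:15, Hana:15, Ines:22, Jamal:16, Liam:16, Theo:10, Ursula:16, Ximena:12.
The smallest farness is 10, for Theo, so Theo has the highest closeness.

Theo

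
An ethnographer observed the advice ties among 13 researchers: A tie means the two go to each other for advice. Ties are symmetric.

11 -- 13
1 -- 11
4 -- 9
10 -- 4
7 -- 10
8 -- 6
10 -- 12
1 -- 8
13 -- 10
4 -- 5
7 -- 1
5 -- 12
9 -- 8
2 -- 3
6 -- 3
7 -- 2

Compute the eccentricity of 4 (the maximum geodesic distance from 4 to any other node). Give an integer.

4

Distances from 4: 1:3, 2:3, 3:4, 5:1, 6:3, 7:2, 8:2, 9:1, 10:1, 11:3, 12:2, 13:2.
The largest is 4 (to 3), so the eccentricity of 4 is 4.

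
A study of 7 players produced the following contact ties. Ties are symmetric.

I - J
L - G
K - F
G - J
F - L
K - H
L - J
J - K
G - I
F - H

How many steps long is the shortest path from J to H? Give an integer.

2

One shortest route is J – K – H, which uses 2 edges, and J and H are not directly tied, so nothing shorter exists. So d(J,H) = 2.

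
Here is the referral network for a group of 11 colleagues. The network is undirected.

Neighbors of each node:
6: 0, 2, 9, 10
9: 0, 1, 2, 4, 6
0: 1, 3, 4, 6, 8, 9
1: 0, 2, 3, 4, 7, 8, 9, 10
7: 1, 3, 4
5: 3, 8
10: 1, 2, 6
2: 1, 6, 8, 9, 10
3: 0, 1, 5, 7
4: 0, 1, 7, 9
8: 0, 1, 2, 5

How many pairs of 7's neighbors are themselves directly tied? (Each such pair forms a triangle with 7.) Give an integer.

2

7's neighbors: 1, 3, and 4.
Neighbor pairs that are themselves tied: 7–1–3; 7–1–4. Each forms one triangle with 7, for 2 in total.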